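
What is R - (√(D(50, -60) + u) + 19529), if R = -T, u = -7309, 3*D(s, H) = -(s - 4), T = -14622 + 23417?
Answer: -28324 - I*√65919/3 ≈ -28324.0 - 85.582*I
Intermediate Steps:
T = 8795
D(s, H) = 4/3 - s/3 (D(s, H) = (-(s - 4))/3 = (-(-4 + s))/3 = (4 - s)/3 = 4/3 - s/3)
R = -8795 (R = -1*8795 = -8795)
R - (√(D(50, -60) + u) + 19529) = -8795 - (√((4/3 - ⅓*50) - 7309) + 19529) = -8795 - (√((4/3 - 50/3) - 7309) + 19529) = -8795 - (√(-46/3 - 7309) + 19529) = -8795 - (√(-21973/3) + 19529) = -8795 - (I*√65919/3 + 19529) = -8795 - (19529 + I*√65919/3) = -8795 + (-19529 - I*√65919/3) = -28324 - I*√65919/3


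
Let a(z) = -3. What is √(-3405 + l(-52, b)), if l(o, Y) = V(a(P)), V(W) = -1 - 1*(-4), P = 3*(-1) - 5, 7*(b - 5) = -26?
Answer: 9*I*√42 ≈ 58.327*I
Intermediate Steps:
b = 9/7 (b = 5 + (⅐)*(-26) = 5 - 26/7 = 9/7 ≈ 1.2857)
P = -8 (P = -3 - 5 = -8)
V(W) = 3 (V(W) = -1 + 4 = 3)
l(o, Y) = 3
√(-3405 + l(-52, b)) = √(-3405 + 3) = √(-3402) = 9*I*√42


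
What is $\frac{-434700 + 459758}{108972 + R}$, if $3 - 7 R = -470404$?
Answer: $\frac{25058}{176173} \approx 0.14224$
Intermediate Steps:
$R = 67201$ ($R = \frac{3}{7} - - \frac{470404}{7} = \frac{3}{7} + \frac{470404}{7} = 67201$)
$\frac{-434700 + 459758}{108972 + R} = \frac{-434700 + 459758}{108972 + 67201} = \frac{25058}{176173}$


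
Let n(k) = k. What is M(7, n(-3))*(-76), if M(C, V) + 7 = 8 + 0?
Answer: -76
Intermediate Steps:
M(C, V) = 1 (M(C, V) = -7 + (8 + 0) = -7 + 8 = 1)
M(7, n(-3))*(-76) = 1*(-76) = -76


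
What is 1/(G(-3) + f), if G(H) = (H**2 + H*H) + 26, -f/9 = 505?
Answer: -1/4501 ≈ -0.00022217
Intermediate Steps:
f = -4545 (f = -9*505 = -4545)
G(H) = 26 + 2*H**2 (G(H) = (H**2 + H**2) + 26 = 2*H**2 + 26 = 26 + 2*H**2)
1/(G(-3) + f) = 1/((26 + 2*(-3)**2) - 4545) = 1/((26 + 2*9) - 4545) = 1/((26 + 18) - 4545) = 1/(44 - 4545) = 1/(-4501) = -1/4501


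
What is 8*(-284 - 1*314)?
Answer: -4784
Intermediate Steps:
8*(-284 - 1*314) = 8*(-284 - 314) = 8*(-598) = -4784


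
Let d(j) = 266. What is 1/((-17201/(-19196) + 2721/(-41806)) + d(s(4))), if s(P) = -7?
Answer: 401253988/107066997153 ≈ 0.0037477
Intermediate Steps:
1/((-17201/(-19196) + 2721/(-41806)) + d(s(4))) = 1/((-17201/(-19196) + 2721/(-41806)) + 266) = 1/((-17201*(-1/19196) + 2721*(-1/41806)) + 266) = 1/((17201/19196 - 2721/41806) + 266) = 1/(333436345/401253988 + 266) = 1/(107066997153/401253988) = 401253988/107066997153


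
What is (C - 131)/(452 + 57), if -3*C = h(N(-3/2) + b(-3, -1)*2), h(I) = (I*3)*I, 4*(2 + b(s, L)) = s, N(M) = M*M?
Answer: -2265/8144 ≈ -0.27812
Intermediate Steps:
N(M) = M²
b(s, L) = -2 + s/4
h(I) = 3*I² (h(I) = (3*I)*I = 3*I²)
C = -169/16 (C = -((-3/2)² + (-2 + (¼)*(-3))*2)² = -((-3*½)² + (-2 - ¾)*2)² = -((-3/2)² - 11/4*2)² = -(9/4 - 11/2)² = -(-13/4)² = -169/16 ≈ -10.563)
(C - 131)/(452 + 57) = (-169/16 - 131)/(452 + 57) = -2265/16/509 = -2265/16*1/509 = -2265/8144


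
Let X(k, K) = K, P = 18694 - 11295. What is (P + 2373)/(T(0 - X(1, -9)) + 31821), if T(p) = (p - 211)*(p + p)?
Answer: 9772/28185 ≈ 0.34671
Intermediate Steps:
P = 7399
T(p) = 2*p*(-211 + p) (T(p) = (-211 + p)*(2*p) = 2*p*(-211 + p))
(P + 2373)/(T(0 - X(1, -9)) + 31821) = (7399 + 2373)/(2*(0 - 1*(-9))*(-211 + (0 - 1*(-9))) + 31821) = 9772/(2*(0 + 9)*(-211 + (0 + 9)) + 31821) = 9772/(2*9*(-211 + 9) + 31821) = 9772/(2*9*(-202) + 31821) = 9772/(-3636 + 31821) = 9772/28185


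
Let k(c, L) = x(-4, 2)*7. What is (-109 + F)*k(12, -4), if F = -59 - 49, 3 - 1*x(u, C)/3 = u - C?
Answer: -41013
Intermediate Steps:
x(u, C) = 9 - 3*u + 3*C (x(u, C) = 9 - 3*(u - C) = 9 + (-3*u + 3*C) = 9 - 3*u + 3*C)
k(c, L) = 189 (k(c, L) = (9 - 3*(-4) + 3*2)*7 = (9 + 12 + 6)*7 = 27*7 = 189)
F = -108
(-109 + F)*k(12, -4) = (-109 - 108)*189 = -217*189 = -41013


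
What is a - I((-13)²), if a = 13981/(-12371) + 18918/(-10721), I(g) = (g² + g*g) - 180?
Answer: -7552572401401/132629491 ≈ -56945.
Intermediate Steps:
I(g) = -180 + 2*g² (I(g) = (g² + g²) - 180 = 2*g² - 180 = -180 + 2*g²)
a = -383924879/132629491 (a = 13981*(-1/12371) + 18918*(-1/10721) = -13981/12371 - 18918/10721 = -383924879/132629491 ≈ -2.8947)
a - I((-13)²) = -383924879/132629491 - (-180 + 2*((-13)²)²) = -383924879/132629491 - (-180 + 2*169²) = -383924879/132629491 - (-180 + 2*28561) = -383924879/132629491 - (-180 + 57122) = -383924879/132629491 - 1*56942 = -383924879/132629491 - 56942 = -7552572401401/132629491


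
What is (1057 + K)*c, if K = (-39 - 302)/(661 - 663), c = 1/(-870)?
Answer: -491/348 ≈ -1.4109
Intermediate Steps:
c = -1/870 ≈ -0.0011494
K = 341/2 (K = -341/(-2) = -341*(-½) = 341/2 ≈ 170.50)
(1057 + K)*c = (1057 + 341/2)*(-1/870) = (2455/2)*(-1/870) = -491/348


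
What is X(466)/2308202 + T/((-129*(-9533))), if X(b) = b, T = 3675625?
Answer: 4242329021506/1419263783457 ≈ 2.9891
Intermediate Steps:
X(466)/2308202 + T/((-129*(-9533))) = 466/2308202 + 3675625/((-129*(-9533))) = 466*(1/2308202) + 3675625/1229757 = 233/1154101 + 3675625*(1/1229757) = 233/1154101 + 3675625/1229757 = 4242329021506/1419263783457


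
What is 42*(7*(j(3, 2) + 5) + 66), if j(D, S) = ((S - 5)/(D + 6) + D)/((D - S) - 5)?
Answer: 4046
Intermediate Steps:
j(D, S) = (D + (-5 + S)/(6 + D))/(-5 + D - S) (j(D, S) = ((-5 + S)/(6 + D) + D)/(-5 + D - S) = (D + (-5 + S)/(6 + D))/(-5 + D - S))
42*(7*(j(3, 2) + 5) + 66) = 42*(7*((5 - 1*2 - 1*3² - 6*3)/(30 - 1*3 - 1*3² + 6*2 + 3*2) + 5) + 66) = 42*(7*((5 - 2 - 1*9 - 18)/(30 - 3 - 1*9 + 12 + 6) + 5) + 66) = 42*(7*((5 - 2 - 9 - 18)/(30 - 3 - 9 + 12 + 6) + 5) + 66) = 42*(7*(-24/36 + 5) + 66) = 42*(7*((1/36)*(-24) + 5) + 66) = 42*(7*(-⅔ + 5) + 66) = 42*(7*(13/3) + 66) = 42*(91/3 + 66) = 42*(289/3) = 4046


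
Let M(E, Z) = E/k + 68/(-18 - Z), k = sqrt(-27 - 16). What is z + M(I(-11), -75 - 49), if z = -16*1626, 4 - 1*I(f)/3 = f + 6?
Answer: -1378814/53 - 27*I*sqrt(43)/43 ≈ -26015.0 - 4.1175*I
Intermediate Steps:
k = I*sqrt(43) (k = sqrt(-43) = I*sqrt(43) ≈ 6.5574*I)
I(f) = -6 - 3*f (I(f) = 12 - 3*(f + 6) = 12 - 3*(6 + f) = 12 + (-18 - 3*f) = -6 - 3*f)
M(E, Z) = 68/(-18 - Z) - I*E*sqrt(43)/43 (M(E, Z) = E/((I*sqrt(43))) + 68/(-18 - Z) = E*(-I*sqrt(43)/43) + 68/(-18 - Z) = -I*E*sqrt(43)/43 + 68/(-18 - Z) = 68/(-18 - Z) - I*E*sqrt(43)/43)
z = -26016
z + M(I(-11), -75 - 49) = -26016 + I*sqrt(43)*(-18*(-6 - 3*(-11)) - (-6 - 3*(-11))*(-75 - 49) + 68*I*sqrt(43))/(43*(18 + (-75 - 49))) = -26016 + I*sqrt(43)*(-18*(-6 + 33) - 1*(-6 + 33)*(-124) + 68*I*sqrt(43))/(43*(18 - 124)) = -26016 + (1/43)*I*sqrt(43)*(-18*27 - 1*27*(-124) + 68*I*sqrt(43))/(-106) = -26016 + (1/43)*I*sqrt(43)*(-1/106)*(-486 + 3348 + 68*I*sqrt(43)) = -26016 + (1/43)*I*sqrt(43)*(-1/106)*(2862 + 68*I*sqrt(43)) = -26016 - I*sqrt(43)*(2862 + 68*I*sqrt(43))/4558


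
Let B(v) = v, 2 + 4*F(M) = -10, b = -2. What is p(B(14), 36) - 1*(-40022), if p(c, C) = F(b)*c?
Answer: 39980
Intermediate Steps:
F(M) = -3 (F(M) = -1/2 + (1/4)*(-10) = -1/2 - 5/2 = -3)
p(c, C) = -3*c
p(B(14), 36) - 1*(-40022) = -3*14 - 1*(-40022) = -42 + 40022 = 39980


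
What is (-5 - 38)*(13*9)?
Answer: -5031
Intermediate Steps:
(-5 - 38)*(13*9) = -43*117 = -5031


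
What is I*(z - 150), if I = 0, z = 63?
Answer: 0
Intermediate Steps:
I*(z - 150) = 0*(63 - 150) = 0*(-87) = 0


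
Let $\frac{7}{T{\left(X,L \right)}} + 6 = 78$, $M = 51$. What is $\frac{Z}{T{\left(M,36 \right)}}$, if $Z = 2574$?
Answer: $\frac{185328}{7} \approx 26475.0$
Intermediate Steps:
$T{\left(X,L \right)} = \frac{7}{72}$ ($T{\left(X,L \right)} = \frac{7}{-6 + 78} = \frac{7}{72}$)
$\frac{Z}{T{\left(M,36 \right)}} = \frac{2574}{\frac{7}{72}} = 2574 \cdot \frac{72}{7} = \frac{185328}{7}$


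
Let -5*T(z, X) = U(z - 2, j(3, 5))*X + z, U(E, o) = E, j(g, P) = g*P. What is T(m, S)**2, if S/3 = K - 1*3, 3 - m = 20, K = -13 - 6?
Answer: 1530169/25 ≈ 61207.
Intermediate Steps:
K = -19
j(g, P) = P*g
m = -17 (m = 3 - 1*20 = 3 - 20 = -17)
S = -66 (S = 3*(-19 - 1*3) = 3*(-19 - 3) = 3*(-22) = -66)
T(z, X) = -z/5 - X*(-2 + z)/5 (T(z, X) = -((z - 2)*X + z)/5 = -((-2 + z)*X + z)/5 = -(X*(-2 + z) + z)/5 = -(z + X*(-2 + z))/5 = -z/5 - X*(-2 + z)/5)
T(m, S)**2 = (-1/5*(-17) - 1/5*(-66)*(-2 - 17))**2 = (17/5 - 1/5*(-66)*(-19))**2 = (17/5 - 1254/5)**2 = (-1237/5)**2 = 1530169/25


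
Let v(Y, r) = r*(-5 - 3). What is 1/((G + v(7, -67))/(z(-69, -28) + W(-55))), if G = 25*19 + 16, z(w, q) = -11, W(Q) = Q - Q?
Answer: -11/1027 ≈ -0.010711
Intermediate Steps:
W(Q) = 0
v(Y, r) = -8*r (v(Y, r) = r*(-8) = -8*r)
G = 491 (G = 475 + 16 = 491)
1/((G + v(7, -67))/(z(-69, -28) + W(-55))) = 1/((491 - 8*(-67))/(-11 + 0)) = 1/((491 + 536)/(-11)) = 1/(1027*(-1/11)) = 1/(-1027/11) = -11/1027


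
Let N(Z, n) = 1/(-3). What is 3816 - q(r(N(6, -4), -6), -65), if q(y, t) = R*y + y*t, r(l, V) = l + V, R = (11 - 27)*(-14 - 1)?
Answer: 14773/3 ≈ 4924.3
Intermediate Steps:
N(Z, n) = -1/3
R = 240 (R = -16*(-15) = 240)
r(l, V) = V + l
q(y, t) = 240*y + t*y (q(y, t) = 240*y + y*t = 240*y + t*y)
3816 - q(r(N(6, -4), -6), -65) = 3816 - (-6 - 1/3)*(240 - 65) = 3816 - (-19)*175/3 = 3816 - 1*(-3325/3) = 3816 + 3325/3 = 14773/3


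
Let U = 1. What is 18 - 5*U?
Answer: 13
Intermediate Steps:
18 - 5*U = 18 - 5*1 = 18 - 5 = 13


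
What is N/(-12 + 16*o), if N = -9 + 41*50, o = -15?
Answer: -2041/252 ≈ -8.0992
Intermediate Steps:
N = 2041 (N = -9 + 2050 = 2041)
N/(-12 + 16*o) = 2041/(-12 + 16*(-15)) = 2041/(-12 - 240) = 2041/(-252) = 2041*(-1/252) = -2041/252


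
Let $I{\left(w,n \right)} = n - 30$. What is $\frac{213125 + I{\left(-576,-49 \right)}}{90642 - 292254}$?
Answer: $- \frac{106523}{100806} \approx -1.0567$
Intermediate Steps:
$I{\left(w,n \right)} = -30 + n$ ($I{\left(w,n \right)} = n - 30 = -30 + n$)
$\frac{213125 + I{\left(-576,-49 \right)}}{90642 - 292254} = \frac{213125 - 79}{90642 - 292254} = \frac{213125 - 79}{-201612} = 213046 \left(- \frac{1}{201612}\right) = - \frac{106523}{100806}$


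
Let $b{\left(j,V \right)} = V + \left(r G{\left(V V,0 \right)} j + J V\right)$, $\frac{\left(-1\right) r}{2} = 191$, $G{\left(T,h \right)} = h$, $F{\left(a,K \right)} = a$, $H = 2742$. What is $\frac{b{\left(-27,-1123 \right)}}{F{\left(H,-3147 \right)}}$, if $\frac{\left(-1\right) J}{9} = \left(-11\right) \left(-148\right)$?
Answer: $\frac{16453073}{2742} \approx 6000.4$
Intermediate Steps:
$r = -382$ ($r = \left(-2\right) 191 = -382$)
$J = -14652$ ($J = - 9 \left(\left(-11\right) \left(-148\right)\right) = \left(-9\right) 1628 = -14652$)
$b{\left(j,V \right)} = - 14651 V$ ($b{\left(j,V \right)} = V - \left(14652 V - \left(-382\right) 0 j\right) = V + \left(0 j - 14652 V\right) = V + \left(0 - 14652 V\right) = V - 14652 V = - 14651 V$)
$\frac{b{\left(-27,-1123 \right)}}{F{\left(H,-3147 \right)}} = \frac{\left(-14651\right) \left(-1123\right)}{2742} = 16453073 \cdot \frac{1}{2742} = \frac{16453073}{2742}$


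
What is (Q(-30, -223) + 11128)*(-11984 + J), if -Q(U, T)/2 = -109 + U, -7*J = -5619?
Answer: -892736214/7 ≈ -1.2753e+8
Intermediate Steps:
J = 5619/7 (J = -1/7*(-5619) = 5619/7 ≈ 802.71)
Q(U, T) = 218 - 2*U (Q(U, T) = -2*(-109 + U) = 218 - 2*U)
(Q(-30, -223) + 11128)*(-11984 + J) = ((218 - 2*(-30)) + 11128)*(-11984 + 5619/7) = ((218 + 60) + 11128)*(-78269/7) = (278 + 11128)*(-78269/7) = 11406*(-78269/7) = -892736214/7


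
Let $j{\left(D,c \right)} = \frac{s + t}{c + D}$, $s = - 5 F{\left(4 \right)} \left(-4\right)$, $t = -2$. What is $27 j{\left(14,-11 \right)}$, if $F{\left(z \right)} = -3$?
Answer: $-558$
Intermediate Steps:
$s = -60$ ($s = \left(-5\right) \left(-3\right) \left(-4\right) = 15 \left(-4\right) = -60$)
$j{\left(D,c \right)} = - \frac{62}{D + c}$ ($j{\left(D,c \right)} = \frac{-60 - 2}{c + D} = - \frac{62}{D + c}$)
$27 j{\left(14,-11 \right)} = 27 \left(- \frac{62}{14 - 11}\right) = 27 \left(- \frac{62}{3}\right) = -558$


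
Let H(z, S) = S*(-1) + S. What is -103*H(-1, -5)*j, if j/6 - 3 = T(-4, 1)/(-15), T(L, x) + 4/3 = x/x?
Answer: 0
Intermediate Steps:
T(L, x) = -1/3 (T(L, x) = -4/3 + x/x = -4/3 + 1 = -1/3)
H(z, S) = 0 (H(z, S) = -S + S = 0)
j = 272/15 (j = 18 + 6*(-1/3/(-15)) = 18 + 6*(-1/3*(-1/15)) = 18 + 6*(1/45) = 18 + 2/15 = 272/15 ≈ 18.133)
-103*H(-1, -5)*j = -0*272/15 = -103*0 = 0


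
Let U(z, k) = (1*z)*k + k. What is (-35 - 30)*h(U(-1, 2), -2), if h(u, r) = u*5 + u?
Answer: 0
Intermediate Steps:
U(z, k) = k + k*z (U(z, k) = z*k + k = k*z + k = k + k*z)
h(u, r) = 6*u (h(u, r) = 5*u + u = 6*u)
(-35 - 30)*h(U(-1, 2), -2) = (-35 - 30)*(6*(2*(1 - 1))) = -390*2*0 = -390*0 = -65*0 = 0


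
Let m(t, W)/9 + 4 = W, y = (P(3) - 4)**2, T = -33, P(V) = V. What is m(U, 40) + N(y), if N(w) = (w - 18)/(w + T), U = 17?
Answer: 10385/32 ≈ 324.53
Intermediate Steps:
y = 1 (y = (3 - 4)**2 = (-1)**2 = 1)
m(t, W) = -36 + 9*W
N(w) = (-18 + w)/(-33 + w) (N(w) = (w - 18)/(w - 33) = (-18 + w)/(-33 + w))
m(U, 40) + N(y) = (-36 + 9*40) + (-18 + 1)/(-33 + 1) = (-36 + 360) - 17/(-32) = 324 - 1/32*(-17) = 324 + 17/32 = 10385/32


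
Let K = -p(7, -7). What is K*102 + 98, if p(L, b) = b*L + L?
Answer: 4382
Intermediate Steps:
p(L, b) = L + L*b (p(L, b) = L*b + L = L + L*b)
K = 42 (K = -7*(1 - 7) = -7*(-6) = -1*(-42) = 42)
K*102 + 98 = 42*102 + 98 = 4284 + 98 = 4382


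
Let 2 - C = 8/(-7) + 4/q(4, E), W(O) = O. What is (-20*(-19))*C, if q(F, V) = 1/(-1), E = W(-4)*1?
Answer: 19000/7 ≈ 2714.3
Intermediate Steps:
E = -4 (E = -4*1 = -4)
q(F, V) = -1
C = 50/7 (C = 2 - (8/(-7) + 4/(-1)) = 2 - (8*(-⅐) + 4*(-1)) = 2 - (-8/7 - 4) = 2 - 1*(-36/7) = 2 + 36/7 = 50/7 ≈ 7.1429)
(-20*(-19))*C = -20*(-19)*(50/7) = 380*(50/7) = 19000/7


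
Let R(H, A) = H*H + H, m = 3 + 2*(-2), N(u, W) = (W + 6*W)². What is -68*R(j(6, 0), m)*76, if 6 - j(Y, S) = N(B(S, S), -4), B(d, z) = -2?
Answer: -3124087008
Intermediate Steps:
N(u, W) = 49*W² (N(u, W) = (7*W)² = 49*W²)
m = -1 (m = 3 - 4 = -1)
j(Y, S) = -778 (j(Y, S) = 6 - 49*(-4)² = 6 - 49*16 = 6 - 1*784 = 6 - 784 = -778)
R(H, A) = H + H² (R(H, A) = H² + H = H + H²)
-68*R(j(6, 0), m)*76 = -(-52904)*(1 - 778)*76 = -(-52904)*(-777)*76 = -68*604506*76 = -41106408*76 = -3124087008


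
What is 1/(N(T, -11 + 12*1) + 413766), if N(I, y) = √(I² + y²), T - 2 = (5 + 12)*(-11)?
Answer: 206883/85601134265 - √34226/171202268530 ≈ 2.4157e-6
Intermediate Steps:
T = -185 (T = 2 + (5 + 12)*(-11) = 2 + 17*(-11) = 2 - 187 = -185)
1/(N(T, -11 + 12*1) + 413766) = 1/(√((-185)² + (-11 + 12*1)²) + 413766) = 1/(√(34225 + (-11 + 12)²) + 413766) = 1/(√(34225 + 1²) + 413766) = 1/(√(34225 + 1) + 413766) = 1/(√34226 + 413766) = 1/(413766 + √34226)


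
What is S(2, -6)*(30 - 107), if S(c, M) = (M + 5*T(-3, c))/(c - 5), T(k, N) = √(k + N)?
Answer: -154 + 385*I/3 ≈ -154.0 + 128.33*I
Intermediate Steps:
T(k, N) = √(N + k)
S(c, M) = (M + 5*√(-3 + c))/(-5 + c) (S(c, M) = (M + 5*√(c - 3))/(c - 5) = (M + 5*√(-3 + c))/(-5 + c))
S(2, -6)*(30 - 107) = ((-6 + 5*√(-3 + 2))/(-5 + 2))*(30 - 107) = ((-6 + 5*√(-1))/(-3))*(-77) = -(-6 + 5*I)/3*(-77) = (2 - 5*I/3)*(-77) = -154 + 385*I/3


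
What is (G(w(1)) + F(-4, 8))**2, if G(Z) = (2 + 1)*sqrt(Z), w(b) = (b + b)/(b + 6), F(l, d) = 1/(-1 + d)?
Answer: 127/49 + 6*sqrt(14)/49 ≈ 3.0500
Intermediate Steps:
w(b) = 2*b/(6 + b) (w(b) = (2*b)/(6 + b) = 2*b/(6 + b))
G(Z) = 3*sqrt(Z)
(G(w(1)) + F(-4, 8))**2 = (3*sqrt(2*1/(6 + 1)) + 1/(-1 + 8))**2 = (3*sqrt(2*1/7) + 1/7)**2 = (3*sqrt(2*1*(1/7)) + 1/7)**2 = (3*sqrt(2/7) + 1/7)**2 = (3*(sqrt(14)/7) + 1/7)**2 = (3*sqrt(14)/7 + 1/7)**2 = (1/7 + 3*sqrt(14)/7)**2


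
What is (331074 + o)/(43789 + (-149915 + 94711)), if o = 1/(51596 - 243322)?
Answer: -63475493723/2188552290 ≈ -29.003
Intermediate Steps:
o = -1/191726 (o = 1/(-191726) = -1/191726 ≈ -5.2158e-6)
(331074 + o)/(43789 + (-149915 + 94711)) = (331074 - 1/191726)/(43789 + (-149915 + 94711)) = 63475493723/(191726*(43789 - 55204)) = (63475493723/191726)/(-11415) = (63475493723/191726)*(-1/11415) = -63475493723/2188552290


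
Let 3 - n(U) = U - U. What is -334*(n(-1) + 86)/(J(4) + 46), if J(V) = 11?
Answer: -29726/57 ≈ -521.51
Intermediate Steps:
n(U) = 3 (n(U) = 3 - (U - U) = 3 - 1*0 = 3 + 0 = 3)
-334*(n(-1) + 86)/(J(4) + 46) = -334*(3 + 86)/(11 + 46) = -29726/57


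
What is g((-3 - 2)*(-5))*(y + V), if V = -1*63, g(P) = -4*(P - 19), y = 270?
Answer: -4968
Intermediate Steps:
g(P) = 76 - 4*P (g(P) = -4*(-19 + P) = 76 - 4*P)
V = -63
g((-3 - 2)*(-5))*(y + V) = (76 - 4*(-3 - 2)*(-5))*(270 - 63) = (76 - (-20)*(-5))*207 = (76 - 4*25)*207 = (76 - 100)*207 = -24*207 = -4968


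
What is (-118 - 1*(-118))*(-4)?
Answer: 0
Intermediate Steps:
(-118 - 1*(-118))*(-4) = (-118 + 118)*(-4) = 0*(-4) = 0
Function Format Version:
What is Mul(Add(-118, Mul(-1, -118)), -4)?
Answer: 0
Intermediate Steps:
Mul(Add(-118, Mul(-1, -118)), -4) = Mul(Add(-118, 118), -4) = Mul(0, -4) = 0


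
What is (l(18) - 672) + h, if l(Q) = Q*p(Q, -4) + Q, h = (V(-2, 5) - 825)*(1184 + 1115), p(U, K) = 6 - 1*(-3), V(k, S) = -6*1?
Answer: -1910961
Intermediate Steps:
V(k, S) = -6
p(U, K) = 9 (p(U, K) = 6 + 3 = 9)
h = -1910469 (h = (-6 - 825)*(1184 + 1115) = -831*2299 = -1910469)
l(Q) = 10*Q (l(Q) = Q*9 + Q = 9*Q + Q = 10*Q)
(l(18) - 672) + h = (10*18 - 672) - 1910469 = (180 - 672) - 1910469 = -492 - 1910469 = -1910961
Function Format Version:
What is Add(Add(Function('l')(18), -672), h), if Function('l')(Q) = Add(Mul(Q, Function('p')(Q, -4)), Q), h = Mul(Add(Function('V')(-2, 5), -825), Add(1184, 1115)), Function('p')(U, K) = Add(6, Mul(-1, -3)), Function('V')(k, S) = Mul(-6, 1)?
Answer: -1910961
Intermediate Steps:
Function('V')(k, S) = -6
Function('p')(U, K) = 9 (Function('p')(U, K) = Add(6, 3) = 9)
h = -1910469 (h = Mul(Add(-6, -825), Add(1184, 1115)) = Mul(-831, 2299) = -1910469)
Function('l')(Q) = Mul(10, Q) (Function('l')(Q) = Add(Mul(Q, 9), Q) = Add(Mul(9, Q), Q) = Mul(10, Q))
Add(Add(Function('l')(18), -672), h) = Add(Add(Mul(10, 18), -672), -1910469) = Add(Add(180, -672), -1910469) = Add(-492, -1910469) = -1910961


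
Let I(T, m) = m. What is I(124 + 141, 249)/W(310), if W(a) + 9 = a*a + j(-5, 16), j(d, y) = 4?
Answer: 249/96095 ≈ 0.0025912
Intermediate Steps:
W(a) = -5 + a² (W(a) = -9 + (a*a + 4) = -9 + (a² + 4) = -9 + (4 + a²) = -5 + a²)
I(124 + 141, 249)/W(310) = 249/(-5 + 310²) = 249/(-5 + 96100) = 249/96095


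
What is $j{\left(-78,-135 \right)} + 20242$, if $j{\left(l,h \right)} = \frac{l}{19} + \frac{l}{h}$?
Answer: $\frac{17303894}{855} \approx 20238.0$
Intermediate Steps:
$j{\left(l,h \right)} = \frac{l}{19} + \frac{l}{h}$ ($j{\left(l,h \right)} = l \frac{1}{19} + \frac{l}{h} = \frac{l}{19} + \frac{l}{h}$)
$j{\left(-78,-135 \right)} + 20242 = \left(\frac{1}{19} \left(-78\right) - \frac{78}{-135}\right) + 20242 = \left(- \frac{78}{19} - - \frac{26}{45}\right) + 20242 = \left(- \frac{78}{19} + \frac{26}{45}\right) + 20242 = - \frac{3016}{855} + 20242 = \frac{17303894}{855}$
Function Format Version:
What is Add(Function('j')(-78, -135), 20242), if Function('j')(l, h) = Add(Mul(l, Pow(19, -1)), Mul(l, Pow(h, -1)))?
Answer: Rational(17303894, 855) ≈ 20238.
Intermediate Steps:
Function('j')(l, h) = Add(Mul(Rational(1, 19), l), Mul(l, Pow(h, -1))) (Function('j')(l, h) = Add(Mul(l, Rational(1, 19)), Mul(l, Pow(h, -1))) = Add(Mul(Rational(1, 19), l), Mul(l, Pow(h, -1))))
Add(Function('j')(-78, -135), 20242) = Add(Add(Mul(Rational(1, 19), -78), Mul(-78, Pow(-135, -1))), 20242) = Add(Add(Rational(-78, 19), Mul(-78, Rational(-1, 135))), 20242) = Add(Add(Rational(-78, 19), Rational(26, 45)), 20242) = Add(Rational(-3016, 855), 20242) = Rational(17303894, 855)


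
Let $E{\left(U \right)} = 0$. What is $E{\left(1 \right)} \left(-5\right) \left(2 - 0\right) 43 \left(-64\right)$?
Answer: $0$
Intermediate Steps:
$E{\left(1 \right)} \left(-5\right) \left(2 - 0\right) 43 \left(-64\right) = 0 \left(-5\right) \left(2 - 0\right) 43 \left(-64\right) = 0 \left(2 + 0\right) 43 \left(-64\right) = 0 \cdot 2 \cdot 43 \left(-64\right) = 0 \cdot 43 \left(-64\right) = 0 \left(-64\right) = 0$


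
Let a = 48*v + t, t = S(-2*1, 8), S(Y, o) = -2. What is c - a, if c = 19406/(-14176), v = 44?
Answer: -14965383/7088 ≈ -2111.4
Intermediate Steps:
t = -2
c = -9703/7088 (c = 19406*(-1/14176) = -9703/7088 ≈ -1.3689)
a = 2110 (a = 48*44 - 2 = 2112 - 2 = 2110)
c - a = -9703/7088 - 1*2110 = -9703/7088 - 2110 = -14965383/7088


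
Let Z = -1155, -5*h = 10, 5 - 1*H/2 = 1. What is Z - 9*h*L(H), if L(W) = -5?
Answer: -1245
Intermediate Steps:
H = 8 (H = 10 - 2*1 = 10 - 2 = 8)
h = -2 (h = -⅕*10 = -2)
Z - 9*h*L(H) = -1155 - 9*(-2)*(-5) = -1155 - (-18)*(-5) = -1155 - 1*90 = -1155 - 90 = -1245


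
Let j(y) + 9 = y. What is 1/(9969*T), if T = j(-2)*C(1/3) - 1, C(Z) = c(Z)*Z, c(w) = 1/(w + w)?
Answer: -2/129597 ≈ -1.5432e-5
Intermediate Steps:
j(y) = -9 + y
c(w) = 1/(2*w)
C(Z) = ½ (C(Z) = (1/(2*Z))*Z = ½)
T = -13/2 (T = (-9 - 2)*(½) - 1 = -11*½ - 1 = -11/2 - 1 = -13/2 ≈ -6.5000)
1/(9969*T) = 1/(9969*(-13/2)) = (1/9969)*(-2/13) = -2/129597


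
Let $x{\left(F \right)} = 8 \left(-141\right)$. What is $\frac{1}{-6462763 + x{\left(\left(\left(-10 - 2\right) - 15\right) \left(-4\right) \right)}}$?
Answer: $- \frac{1}{6463891} \approx -1.5471 \cdot 10^{-7}$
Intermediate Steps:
$x{\left(F \right)} = -1128$
$\frac{1}{-6462763 + x{\left(\left(\left(-10 - 2\right) - 15\right) \left(-4\right) \right)}} = \frac{1}{-6462763 - 1128} = \frac{1}{-6463891} = - \frac{1}{6463891}$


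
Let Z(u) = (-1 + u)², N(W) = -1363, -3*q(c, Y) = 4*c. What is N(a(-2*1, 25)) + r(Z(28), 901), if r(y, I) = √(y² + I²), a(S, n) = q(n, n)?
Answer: -1363 + √1343242 ≈ -204.02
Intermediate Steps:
q(c, Y) = -4*c/3
a(S, n) = -4*n/3
r(y, I) = √(I² + y²)
N(a(-2*1, 25)) + r(Z(28), 901) = -1363 + √(901² + ((-1 + 28)²)²) = -1363 + √(811801 + (27²)²) = -1363 + √(811801 + 729²) = -1363 + √(811801 + 531441) = -1363 + √1343242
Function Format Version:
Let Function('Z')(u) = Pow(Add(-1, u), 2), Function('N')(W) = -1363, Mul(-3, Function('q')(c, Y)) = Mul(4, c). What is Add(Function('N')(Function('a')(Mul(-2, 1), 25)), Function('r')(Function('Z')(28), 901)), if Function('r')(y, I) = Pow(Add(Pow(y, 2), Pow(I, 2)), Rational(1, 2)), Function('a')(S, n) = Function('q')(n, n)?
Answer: Add(-1363, Pow(1343242, Rational(1, 2))) ≈ -204.02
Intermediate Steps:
Function('q')(c, Y) = Mul(Rational(-4, 3), c) (Function('q')(c, Y) = Mul(Rational(-1, 3), Mul(4, c)) = Mul(Rational(-4, 3), c))
Function('a')(S, n) = Mul(Rational(-4, 3), n)
Function('r')(y, I) = Pow(Add(Pow(I, 2), Pow(y, 2)), Rational(1, 2))
Add(Function('N')(Function('a')(Mul(-2, 1), 25)), Function('r')(Function('Z')(28), 901)) = Add(-1363, Pow(Add(Pow(901, 2), Pow(Pow(Add(-1, 28), 2), 2)), Rational(1, 2))) = Add(-1363, Pow(Add(811801, Pow(Pow(27, 2), 2)), Rational(1, 2))) = Add(-1363, Pow(Add(811801, Pow(729, 2)), Rational(1, 2))) = Add(-1363, Pow(Add(811801, 531441), Rational(1, 2))) = Add(-1363, Pow(1343242, Rational(1, 2)))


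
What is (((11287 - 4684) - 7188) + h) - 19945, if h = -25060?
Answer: -45590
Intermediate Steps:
(((11287 - 4684) - 7188) + h) - 19945 = (((11287 - 4684) - 7188) - 25060) - 19945 = ((6603 - 7188) - 25060) - 19945 = (-585 - 25060) - 19945 = -25645 - 19945 = -45590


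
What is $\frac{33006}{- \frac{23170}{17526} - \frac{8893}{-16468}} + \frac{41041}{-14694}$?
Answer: $- \frac{3043179038785219}{72097977138} \approx -42209.0$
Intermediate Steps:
$\frac{33006}{- \frac{23170}{17526} - \frac{8893}{-16468}} + \frac{41041}{-14694} = \frac{33006}{\left(-23170\right) \frac{1}{17526} - - \frac{8893}{16468}} + 41041 \left(- \frac{1}{14694}\right) = \frac{33006}{- \frac{11585}{8763} + \frac{8893}{16468}} - \frac{41041}{14694} = \frac{33006}{- \frac{4906627}{6274308}} - \frac{41041}{14694} = 33006 \left(- \frac{6274308}{4906627}\right) - \frac{41041}{14694} = - \frac{207089809848}{4906627} - \frac{41041}{14694} = - \frac{3043179038785219}{72097977138}$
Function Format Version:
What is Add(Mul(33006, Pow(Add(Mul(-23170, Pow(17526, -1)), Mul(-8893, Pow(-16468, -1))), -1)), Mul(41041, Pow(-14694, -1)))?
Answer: Rational(-3043179038785219, 72097977138) ≈ -42209.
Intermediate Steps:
Add(Mul(33006, Pow(Add(Mul(-23170, Pow(17526, -1)), Mul(-8893, Pow(-16468, -1))), -1)), Mul(41041, Pow(-14694, -1))) = Add(Mul(33006, Pow(Add(Mul(-23170, Rational(1, 17526)), Mul(-8893, Rational(-1, 16468))), -1)), Mul(41041, Rational(-1, 14694))) = Add(Mul(33006, Pow(Add(Rational(-11585, 8763), Rational(8893, 16468)), -1)), Rational(-41041, 14694)) = Add(Mul(33006, Pow(Rational(-4906627, 6274308), -1)), Rational(-41041, 14694)) = Add(Mul(33006, Rational(-6274308, 4906627)), Rational(-41041, 14694)) = Add(Rational(-207089809848, 4906627), Rational(-41041, 14694)) = Rational(-3043179038785219, 72097977138)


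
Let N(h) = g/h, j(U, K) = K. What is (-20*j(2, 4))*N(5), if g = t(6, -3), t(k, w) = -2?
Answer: 32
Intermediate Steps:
g = -2
N(h) = -2/h
(-20*j(2, 4))*N(5) = (-20*4)*(-2/5) = -(-160)/5 = -80*(-⅖) = 32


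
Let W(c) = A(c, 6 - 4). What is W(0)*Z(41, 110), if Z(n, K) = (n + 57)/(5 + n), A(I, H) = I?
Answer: 0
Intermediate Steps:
W(c) = c
Z(n, K) = (57 + n)/(5 + n)
W(0)*Z(41, 110) = 0*((57 + 41)/(5 + 41)) = 0*(98/46) = 0*((1/46)*98) = 0*(49/23) = 0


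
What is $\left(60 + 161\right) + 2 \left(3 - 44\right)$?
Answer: $139$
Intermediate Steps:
$\left(60 + 161\right) + 2 \left(3 - 44\right) = 221 + 2 \left(3 - 44\right) = 221 + 2 \left(-41\right) = 221 - 82 = 139$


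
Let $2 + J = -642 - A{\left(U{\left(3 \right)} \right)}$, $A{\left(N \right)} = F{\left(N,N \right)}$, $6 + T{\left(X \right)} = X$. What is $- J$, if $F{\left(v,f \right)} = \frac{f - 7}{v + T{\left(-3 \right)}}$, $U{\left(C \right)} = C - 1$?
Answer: $\frac{4513}{7} \approx 644.71$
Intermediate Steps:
$T{\left(X \right)} = -6 + X$
$U{\left(C \right)} = -1 + C$ ($U{\left(C \right)} = C - 1 = -1 + C$)
$F{\left(v,f \right)} = \frac{-7 + f}{-9 + v}$ ($F{\left(v,f \right)} = \frac{f - 7}{v - 9} = \frac{-7 + f}{v - 9} = \frac{-7 + f}{-9 + v}$)
$A{\left(N \right)} = \frac{-7 + N}{-9 + N}$
$J = - \frac{4513}{7}$ ($J = -2 - \left(642 + \frac{-7 + \left(-1 + 3\right)}{-9 + \left(-1 + 3\right)}\right) = -2 - \left(642 + \frac{-7 + 2}{-9 + 2}\right) = -2 - \left(642 + \frac{1}{-7} \left(-5\right)\right) = -2 - \left(642 - - \frac{5}{7}\right) = -2 - \frac{4499}{7} = - \frac{4513}{7} \approx -644.71$)
$- J = \left(-1\right) \left(- \frac{4513}{7}\right) = \frac{4513}{7}$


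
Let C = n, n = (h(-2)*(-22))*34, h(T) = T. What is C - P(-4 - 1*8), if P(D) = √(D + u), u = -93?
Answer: 1496 - I*√105 ≈ 1496.0 - 10.247*I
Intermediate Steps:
n = 1496 (n = -2*(-22)*34 = 44*34 = 1496)
P(D) = √(-93 + D) (P(D) = √(D - 93) = √(-93 + D))
C = 1496
C - P(-4 - 1*8) = 1496 - √(-93 + (-4 - 1*8)) = 1496 - √(-93 + (-4 - 8)) = 1496 - √(-93 - 12) = 1496 - √(-105) = 1496 - I*√105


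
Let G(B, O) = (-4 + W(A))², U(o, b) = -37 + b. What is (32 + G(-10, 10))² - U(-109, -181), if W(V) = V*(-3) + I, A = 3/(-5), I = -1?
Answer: 1251386/625 ≈ 2002.2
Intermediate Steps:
A = -⅗ (A = 3*(-⅕) = -⅗ ≈ -0.60000)
W(V) = -1 - 3*V (W(V) = V*(-3) - 1 = -3*V - 1 = -1 - 3*V)
G(B, O) = 256/25 (G(B, O) = (-4 + (-1 - 3*(-⅗)))² = (-4 + (-1 + 9/5))² = (-4 + ⅘)² = (-16/5)² = 256/25)
(32 + G(-10, 10))² - U(-109, -181) = (32 + 256/25)² - (-37 - 181) = (1056/25)² - 1*(-218) = 1115136/625 + 218 = 1251386/625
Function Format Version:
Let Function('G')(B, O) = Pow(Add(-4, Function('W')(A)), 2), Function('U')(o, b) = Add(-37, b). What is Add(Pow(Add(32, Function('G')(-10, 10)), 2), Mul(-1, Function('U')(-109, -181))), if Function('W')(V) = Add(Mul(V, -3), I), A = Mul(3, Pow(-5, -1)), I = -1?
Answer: Rational(1251386, 625) ≈ 2002.2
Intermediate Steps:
A = Rational(-3, 5) (A = Mul(3, Rational(-1, 5)) = Rational(-3, 5) ≈ -0.60000)
Function('W')(V) = Add(-1, Mul(-3, V)) (Function('W')(V) = Add(Mul(V, -3), -1) = Add(Mul(-3, V), -1) = Add(-1, Mul(-3, V)))
Function('G')(B, O) = Rational(256, 25) (Function('G')(B, O) = Pow(Add(-4, Add(-1, Mul(-3, Rational(-3, 5)))), 2) = Pow(Add(-4, Add(-1, Rational(9, 5))), 2) = Pow(Add(-4, Rational(4, 5)), 2) = Pow(Rational(-16, 5), 2) = Rational(256, 25))
Add(Pow(Add(32, Function('G')(-10, 10)), 2), Mul(-1, Function('U')(-109, -181))) = Add(Pow(Add(32, Rational(256, 25)), 2), Mul(-1, Add(-37, -181))) = Add(Pow(Rational(1056, 25), 2), Mul(-1, -218)) = Add(Rational(1115136, 625), 218) = Rational(1251386, 625)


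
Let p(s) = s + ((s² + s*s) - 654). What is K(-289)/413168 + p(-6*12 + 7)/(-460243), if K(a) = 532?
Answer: -15047717/970192244 ≈ -0.015510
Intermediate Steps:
p(s) = -654 + s + 2*s² (p(s) = s + ((s² + s²) - 654) = s + (2*s² - 654) = s + (-654 + 2*s²) = -654 + s + 2*s²)
K(-289)/413168 + p(-6*12 + 7)/(-460243) = 532/413168 + (-654 + (-6*12 + 7) + 2*(-6*12 + 7)²)/(-460243) = 532*(1/413168) + (-654 + (-72 + 7) + 2*(-72 + 7)²)*(-1/460243) = 19/14756 + (-654 - 65 + 2*(-65)²)*(-1/460243) = 19/14756 + (-654 - 65 + 2*4225)*(-1/460243) = 19/14756 + (-654 - 65 + 8450)*(-1/460243) = 19/14756 + 7731*(-1/460243) = 19/14756 - 7731/460243 = -15047717/970192244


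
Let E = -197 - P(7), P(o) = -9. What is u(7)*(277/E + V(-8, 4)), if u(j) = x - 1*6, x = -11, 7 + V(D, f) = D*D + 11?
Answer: -212619/188 ≈ -1131.0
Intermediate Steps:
V(D, f) = 4 + D² (V(D, f) = -7 + (D*D + 11) = -7 + (D² + 11) = -7 + (11 + D²) = 4 + D²)
u(j) = -17 (u(j) = -11 - 1*6 = -11 - 6 = -17)
E = -188 (E = -197 - 1*(-9) = -197 + 9 = -188)
u(7)*(277/E + V(-8, 4)) = -17*(277/(-188) + (4 + (-8)²)) = -17*(277*(-1/188) + (4 + 64)) = -17*(-277/188 + 68) = -17*12507/188 = -212619/188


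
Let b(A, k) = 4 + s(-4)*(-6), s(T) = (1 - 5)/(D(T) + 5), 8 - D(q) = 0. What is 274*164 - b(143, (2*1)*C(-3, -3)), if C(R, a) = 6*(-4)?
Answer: 584092/13 ≈ 44930.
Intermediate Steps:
D(q) = 8 (D(q) = 8 - 1*0 = 8 + 0 = 8)
C(R, a) = -24
s(T) = -4/13 (s(T) = (1 - 5)/(8 + 5) = -4/13)
b(A, k) = 76/13 (b(A, k) = 4 - 4/13*(-6) = 4 + 24/13 = 76/13)
274*164 - b(143, (2*1)*C(-3, -3)) = 274*164 - 1*76/13 = 44936 - 76/13 = 584092/13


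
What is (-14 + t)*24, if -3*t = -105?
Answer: 504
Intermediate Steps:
t = 35 (t = -⅓*(-105) = 35)
(-14 + t)*24 = (-14 + 35)*24 = 21*24 = 504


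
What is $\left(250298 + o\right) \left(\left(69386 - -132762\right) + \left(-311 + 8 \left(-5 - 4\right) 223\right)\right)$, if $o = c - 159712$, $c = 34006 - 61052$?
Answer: $11804524740$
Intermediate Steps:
$c = -27046$ ($c = 34006 - 61052 = -27046$)
$o = -186758$ ($o = -27046 - 159712 = -186758$)
$\left(250298 + o\right) \left(\left(69386 - -132762\right) + \left(-311 + 8 \left(-5 - 4\right) 223\right)\right) = \left(250298 - 186758\right) \left(\left(69386 - -132762\right) + \left(-311 + 8 \left(-5 - 4\right) 223\right)\right) = 63540 \left(\left(69386 + 132762\right) + \left(-311 + 8 \left(-9\right) 223\right)\right) = 63540 \left(202148 - 16367\right) = 63540 \cdot 185781 = 11804524740$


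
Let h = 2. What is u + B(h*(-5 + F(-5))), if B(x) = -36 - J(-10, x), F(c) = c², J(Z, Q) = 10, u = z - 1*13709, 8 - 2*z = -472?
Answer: -13515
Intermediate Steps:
z = 240 (z = 4 - ½*(-472) = 4 + 236 = 240)
u = -13469 (u = 240 - 1*13709 = 240 - 13709 = -13469)
B(x) = -46 (B(x) = -36 - 1*10 = -36 - 10 = -46)
u + B(h*(-5 + F(-5))) = -13469 - 46 = -13515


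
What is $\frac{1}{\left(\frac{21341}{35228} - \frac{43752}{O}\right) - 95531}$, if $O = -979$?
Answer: $- \frac{34488212}{3293131192277} \approx -1.0473 \cdot 10^{-5}$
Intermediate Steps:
$\frac{1}{\left(\frac{21341}{35228} - \frac{43752}{O}\right) - 95531} = \frac{1}{\left(\frac{21341}{35228} - \frac{43752}{-979}\right) - 95531} = \frac{1}{\left(21341 \cdot \frac{1}{35228} - - \frac{43752}{979}\right) - 95531} = \frac{1}{\left(\frac{21341}{35228} + \frac{43752}{979}\right) - 95531} = \frac{1}{\frac{1562188295}{34488212} - 95531} = \frac{1}{- \frac{3293131192277}{34488212}} = - \frac{34488212}{3293131192277}$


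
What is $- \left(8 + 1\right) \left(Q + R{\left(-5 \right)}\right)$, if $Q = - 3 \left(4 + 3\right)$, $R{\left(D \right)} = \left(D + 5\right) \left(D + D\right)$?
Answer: $189$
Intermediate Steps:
$R{\left(D \right)} = 2 D \left(5 + D\right)$ ($R{\left(D \right)} = \left(5 + D\right) 2 D = 2 D \left(5 + D\right)$)
$Q = -21$ ($Q = \left(-3\right) 7 = -21$)
$- \left(8 + 1\right) \left(Q + R{\left(-5 \right)}\right) = - \left(8 + 1\right) \left(-21 + 2 \left(-5\right) \left(5 - 5\right)\right) = - 9 \left(-21 + 2 \left(-5\right) 0\right) = - 9 \left(-21 + 0\right) = - 9 \left(-21\right) = \left(-1\right) \left(-189\right) = 189$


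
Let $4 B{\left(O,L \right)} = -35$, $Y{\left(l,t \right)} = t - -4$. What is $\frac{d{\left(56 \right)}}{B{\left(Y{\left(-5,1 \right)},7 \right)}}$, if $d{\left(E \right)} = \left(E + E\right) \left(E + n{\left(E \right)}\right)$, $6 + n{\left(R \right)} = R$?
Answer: $- \frac{6784}{5} \approx -1356.8$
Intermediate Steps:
$Y{\left(l,t \right)} = 4 + t$ ($Y{\left(l,t \right)} = t + 4 = 4 + t$)
$n{\left(R \right)} = -6 + R$
$B{\left(O,L \right)} = - \frac{35}{4}$ ($B{\left(O,L \right)} = \frac{1}{4} \left(-35\right) = - \frac{35}{4}$)
$d{\left(E \right)} = 2 E \left(-6 + 2 E\right)$ ($d{\left(E \right)} = \left(E + E\right) \left(E + \left(-6 + E\right)\right) = 2 E \left(-6 + 2 E\right)$)
$\frac{d{\left(56 \right)}}{B{\left(Y{\left(-5,1 \right)},7 \right)}} = \frac{4 \cdot 56 \left(-3 + 56\right)}{- \frac{35}{4}} = 4 \cdot 56 \cdot 53 \left(- \frac{4}{35}\right) = 11872 \left(- \frac{4}{35}\right) = - \frac{6784}{5}$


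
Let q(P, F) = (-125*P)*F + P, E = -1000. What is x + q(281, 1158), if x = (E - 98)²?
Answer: -39468865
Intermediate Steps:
q(P, F) = P - 125*F*P (q(P, F) = -125*F*P + P = P - 125*F*P)
x = 1205604 (x = (-1000 - 98)² = (-1098)² = 1205604)
x + q(281, 1158) = 1205604 + 281*(1 - 125*1158) = 1205604 + 281*(1 - 144750) = 1205604 + 281*(-144749) = 1205604 - 40674469 = -39468865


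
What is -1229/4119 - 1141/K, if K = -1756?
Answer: 2541655/7232964 ≈ 0.35140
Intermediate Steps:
-1229/4119 - 1141/K = -1229/4119 - 1141/(-1756) = -1229*1/4119 - 1141*(-1/1756) = -1229/4119 + 1141/1756 = 2541655/7232964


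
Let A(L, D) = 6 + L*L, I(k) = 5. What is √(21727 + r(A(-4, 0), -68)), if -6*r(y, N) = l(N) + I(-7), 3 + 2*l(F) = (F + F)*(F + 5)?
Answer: √756447/6 ≈ 144.96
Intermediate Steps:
l(F) = -3/2 + F*(5 + F) (l(F) = -3/2 + ((F + F)*(F + 5))/2 = -3/2 + ((2*F)*(5 + F))/2 = -3/2 + (2*F*(5 + F))/2 = -3/2 + F*(5 + F))
A(L, D) = 6 + L²
r(y, N) = -7/12 - 5*N/6 - N²/6 (r(y, N) = -((-3/2 + N² + 5*N) + 5)/6 = -(7/2 + N² + 5*N)/6 = -7/12 - 5*N/6 - N²/6)
√(21727 + r(A(-4, 0), -68)) = √(21727 + (-7/12 - ⅚*(-68) - ⅙*(-68)²)) = √(21727 + (-7/12 + 170/3 - ⅙*4624)) = √(21727 + (-7/12 + 170/3 - 2312/3)) = √(21727 - 8575/12) = √(252149/12) = √756447/6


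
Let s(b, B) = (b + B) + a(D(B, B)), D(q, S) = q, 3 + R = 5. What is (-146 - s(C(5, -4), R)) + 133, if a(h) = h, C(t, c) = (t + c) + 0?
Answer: -18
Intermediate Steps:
R = 2 (R = -3 + 5 = 2)
C(t, c) = c + t (C(t, c) = (c + t) + 0 = c + t)
s(b, B) = b + 2*B (s(b, B) = (b + B) + B = (B + b) + B = b + 2*B)
(-146 - s(C(5, -4), R)) + 133 = (-146 - ((-4 + 5) + 2*2)) + 133 = (-146 - (1 + 4)) + 133 = (-146 - 1*5) + 133 = (-146 - 5) + 133 = -151 + 133 = -18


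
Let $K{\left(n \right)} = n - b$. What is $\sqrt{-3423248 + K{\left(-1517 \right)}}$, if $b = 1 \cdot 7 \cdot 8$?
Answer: $i \sqrt{3424821} \approx 1850.6 i$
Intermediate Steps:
$b = 56$ ($b = 7 \cdot 8 = 56$)
$K{\left(n \right)} = -56 + n$ ($K{\left(n \right)} = n - 56 = -56 + n$)
$\sqrt{-3423248 + K{\left(-1517 \right)}} = \sqrt{-3423248 - 1573} = \sqrt{-3424821} = i \sqrt{3424821}$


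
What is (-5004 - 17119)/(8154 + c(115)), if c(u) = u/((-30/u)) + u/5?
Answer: -132738/46417 ≈ -2.8597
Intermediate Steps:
c(u) = -u²/30 + u/5 (c(u) = u*(-u/30) + u*(⅕) = -u²/30 + u/5)
(-5004 - 17119)/(8154 + c(115)) = (-5004 - 17119)/(8154 + (1/30)*115*(6 - 1*115)) = -22123/(8154 + (1/30)*115*(6 - 115)) = -22123/(8154 + (1/30)*115*(-109)) = -22123/(8154 - 2507/6) = -22123/46417/6 = -22123*6/46417 = -132738/46417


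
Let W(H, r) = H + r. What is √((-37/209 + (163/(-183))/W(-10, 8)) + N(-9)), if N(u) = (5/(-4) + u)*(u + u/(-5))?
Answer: √10834958590170/382470 ≈ 8.6063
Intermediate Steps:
N(u) = 4*u*(-5/4 + u)/5 (N(u) = (5*(-¼) + u)*(u + u*(-⅕)) = (-5/4 + u)*(u - u/5) = (-5/4 + u)*(4*u/5) = 4*u*(-5/4 + u)/5)
√((-37/209 + (163/(-183))/W(-10, 8)) + N(-9)) = √((-37/209 + (163/(-183))/(-10 + 8)) + (⅕)*(-9)*(-5 + 4*(-9))) = √((-37*1/209 + (163*(-1/183))/(-2)) + (⅕)*(-9)*(-5 - 36)) = √((-37/209 - 163/183*(-½)) + (⅕)*(-9)*(-41)) = √((-37/209 + 163/366) + 369/5) = √(20525/76494 + 369/5) = √(28328911/382470) = √10834958590170/382470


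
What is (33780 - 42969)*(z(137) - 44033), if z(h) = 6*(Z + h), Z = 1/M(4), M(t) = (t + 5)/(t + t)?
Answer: 397016871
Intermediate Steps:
M(t) = (5 + t)/(2*t) (M(t) = (5 + t)/((2*t)) = (5 + t)*(1/(2*t)) = (5 + t)/(2*t))
Z = 8/9 (Z = 1/((½)*(5 + 4)/4) = 1/((½)*(¼)*9) = 1/(9/8) = 8/9 ≈ 0.88889)
z(h) = 16/3 + 6*h (z(h) = 6*(8/9 + h) = 16/3 + 6*h)
(33780 - 42969)*(z(137) - 44033) = (33780 - 42969)*((16/3 + 6*137) - 44033) = -9189*((16/3 + 822) - 44033) = -9189*(2482/3 - 44033) = -9189*(-129617/3) = 397016871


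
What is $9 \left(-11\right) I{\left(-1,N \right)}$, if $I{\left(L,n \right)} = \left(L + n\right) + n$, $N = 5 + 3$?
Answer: $-1485$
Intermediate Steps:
$N = 8$
$I{\left(L,n \right)} = L + 2 n$
$9 \left(-11\right) I{\left(-1,N \right)} = 9 \left(-11\right) \left(-1 + 2 \cdot 8\right) = - 99 \left(-1 + 16\right) = \left(-99\right) 15 = -1485$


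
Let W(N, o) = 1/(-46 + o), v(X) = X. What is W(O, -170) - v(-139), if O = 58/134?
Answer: 30023/216 ≈ 139.00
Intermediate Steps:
O = 29/67 (O = 58*(1/134) = 29/67 ≈ 0.43284)
W(O, -170) - v(-139) = 1/(-46 - 170) - 1*(-139) = 1/(-216) + 139 = -1/216 + 139 = 30023/216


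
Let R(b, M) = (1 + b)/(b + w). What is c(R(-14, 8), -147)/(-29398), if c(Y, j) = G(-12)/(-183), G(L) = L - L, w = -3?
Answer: 0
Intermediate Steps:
G(L) = 0
R(b, M) = (1 + b)/(-3 + b) (R(b, M) = (1 + b)/(b - 3) = (1 + b)/(-3 + b))
c(Y, j) = 0 (c(Y, j) = 0/(-183) = 0*(-1/183) = 0)
c(R(-14, 8), -147)/(-29398) = 0/(-29398) = 0*(-1/29398) = 0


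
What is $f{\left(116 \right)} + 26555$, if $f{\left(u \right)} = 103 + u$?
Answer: $26774$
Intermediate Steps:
$f{\left(116 \right)} + 26555 = \left(103 + 116\right) + 26555 = 219 + 26555 = 26774$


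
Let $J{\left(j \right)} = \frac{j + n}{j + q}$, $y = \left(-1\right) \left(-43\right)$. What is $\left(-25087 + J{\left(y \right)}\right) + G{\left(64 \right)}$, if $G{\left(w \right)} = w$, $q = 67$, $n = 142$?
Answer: $- \frac{550469}{22} \approx -25021.0$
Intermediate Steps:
$y = 43$
$J{\left(j \right)} = \frac{142 + j}{67 + j}$ ($J{\left(j \right)} = \frac{j + 142}{j + 67} = \frac{142 + j}{67 + j}$)
$\left(-25087 + J{\left(y \right)}\right) + G{\left(64 \right)} = \left(-25087 + \frac{142 + 43}{67 + 43}\right) + 64 = \left(-25087 + \frac{1}{110} \cdot 185\right) + 64 = \left(-25087 + \frac{37}{22}\right) + 64 = - \frac{551877}{22} + 64 = - \frac{550469}{22}$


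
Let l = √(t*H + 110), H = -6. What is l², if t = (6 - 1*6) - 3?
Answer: 128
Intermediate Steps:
t = -3 (t = (6 - 6) - 3 = 0 - 3 = -3)
l = 8*√2 (l = √(-3*(-6) + 110) = √(18 + 110) = √128 = 8*√2 ≈ 11.314)
l² = (8*√2)² = 128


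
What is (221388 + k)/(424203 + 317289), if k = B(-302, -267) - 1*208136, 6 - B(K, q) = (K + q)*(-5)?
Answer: 1157/82388 ≈ 0.014043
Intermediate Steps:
B(K, q) = 6 + 5*K + 5*q (B(K, q) = 6 - (K + q)*(-5) = 6 - (-5*K - 5*q) = 6 + (5*K + 5*q) = 6 + 5*K + 5*q)
k = -210975 (k = (6 + 5*(-302) + 5*(-267)) - 1*208136 = (6 - 1510 - 1335) - 208136 = -2839 - 208136 = -210975)
(221388 + k)/(424203 + 317289) = (221388 - 210975)/(424203 + 317289) = 10413/741492 = 10413*(1/741492) = 1157/82388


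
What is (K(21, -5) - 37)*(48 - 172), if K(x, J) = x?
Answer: 1984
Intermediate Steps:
(K(21, -5) - 37)*(48 - 172) = (21 - 37)*(48 - 172) = -16*(-124) = 1984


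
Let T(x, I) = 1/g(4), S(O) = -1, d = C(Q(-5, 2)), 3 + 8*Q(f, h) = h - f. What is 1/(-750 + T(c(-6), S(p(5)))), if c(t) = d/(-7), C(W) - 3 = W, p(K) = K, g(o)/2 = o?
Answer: -8/5999 ≈ -0.0013336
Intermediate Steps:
g(o) = 2*o
Q(f, h) = -3/8 - f/8 + h/8 (Q(f, h) = -3/8 + (h - f)/8 = -3/8 + (-f/8 + h/8) = -3/8 - f/8 + h/8)
C(W) = 3 + W
d = 7/2 (d = 3 + (-3/8 - 1/8*(-5) + (1/8)*2) = 3 + (-3/8 + 5/8 + 1/4) = 3 + 1/2 = 7/2 ≈ 3.5000)
c(t) = -1/2 (c(t) = (7/2)/(-7) = (7/2)*(-1/7) = -1/2)
T(x, I) = 1/8 (T(x, I) = 1/(2*4) = 1/8)
1/(-750 + T(c(-6), S(p(5)))) = 1/(-750 + 1/8) = 1/(-5999/8) = -8/5999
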